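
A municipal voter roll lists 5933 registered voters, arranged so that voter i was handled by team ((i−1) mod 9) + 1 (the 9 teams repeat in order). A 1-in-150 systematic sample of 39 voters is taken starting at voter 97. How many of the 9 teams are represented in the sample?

3

Consecutive selections differ by k = 150, so their team numbers differ by 150 mod 9 = 6.
gcd(150, 9) = 3, so the sample visits 9/3 = 3 distinct residues mod 9.
Start 97 is team 7; the teams hit are 1, 4, 7.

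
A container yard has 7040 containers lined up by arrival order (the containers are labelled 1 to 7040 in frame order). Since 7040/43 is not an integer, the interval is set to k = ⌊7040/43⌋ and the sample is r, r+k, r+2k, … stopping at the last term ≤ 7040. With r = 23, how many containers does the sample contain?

44

k = ⌊7040/43⌋ = 163
Achieved size = ⌊(7040 − 23)/163⌋ + 1 = ⌊7017/163⌋ + 1 = 43 + 1 = 44
(last selection: 23 + 43×163 = 7032 ≤ 7040; next would be 7195 > 7040)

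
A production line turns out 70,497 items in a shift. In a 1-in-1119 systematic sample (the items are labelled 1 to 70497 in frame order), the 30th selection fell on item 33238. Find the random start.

787

k = 1119
r = 33238 − (30−1)×1119 = 33238 − 32451 = 787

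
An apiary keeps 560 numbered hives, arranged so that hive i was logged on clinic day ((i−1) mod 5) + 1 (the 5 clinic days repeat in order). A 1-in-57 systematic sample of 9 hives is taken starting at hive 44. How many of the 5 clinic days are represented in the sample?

5

Consecutive selections differ by k = 57, so their clinic day numbers differ by 57 mod 5 = 2.
gcd(57, 5) = 1, so the sample visits 5/1 = 5 distinct residues mod 5.
Start 44 is clinic day 4; the clinic days hit are 1, 2, 3, 4, 5.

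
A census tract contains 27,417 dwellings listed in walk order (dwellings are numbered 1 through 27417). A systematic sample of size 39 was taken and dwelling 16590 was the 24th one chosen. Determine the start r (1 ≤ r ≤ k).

k = 27417/39 = 703
r = 16590 − (24−1)×703 = 16590 − 16169 = 421

421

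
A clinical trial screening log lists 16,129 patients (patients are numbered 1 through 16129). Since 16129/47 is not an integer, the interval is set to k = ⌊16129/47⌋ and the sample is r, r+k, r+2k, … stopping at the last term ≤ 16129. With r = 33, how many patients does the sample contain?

k = ⌊16129/47⌋ = 343
Achieved size = ⌊(16129 − 33)/343⌋ + 1 = ⌊16096/343⌋ + 1 = 46 + 1 = 47
(last selection: 33 + 46×343 = 15811 ≤ 16129; next would be 16154 > 16129)

47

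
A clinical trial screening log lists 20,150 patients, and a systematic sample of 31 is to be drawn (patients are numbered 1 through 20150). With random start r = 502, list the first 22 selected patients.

502, 1152, 1802, 2452, 3102, 3752, 4402, 5052, 5702, 6352, 7002, 7652, 8302, 8952, 9602, 10252, 10902, 11552, 12202, 12852, 13502, 14152

k = N/n = 20150/31 = 650
patient 1: 502
patient 2: 502 + 650 = 1152
patient 3: 1152 + 650 = 1802
patient 4: 1802 + 650 = 2452
patient 5: 2452 + 650 = 3102
patient 6: 3102 + 650 = 3752
patient 7: 3752 + 650 = 4402
patient 8: 4402 + 650 = 5052
patient 9: 5052 + 650 = 5702
patient 10: 5702 + 650 = 6352
patient 11: 6352 + 650 = 7002
patient 12: 7002 + 650 = 7652
patient 13: 7652 + 650 = 8302
patient 14: 8302 + 650 = 8952
patient 15: 8952 + 650 = 9602
patient 16: 9602 + 650 = 10252
patient 17: 10252 + 650 = 10902
patient 18: 10902 + 650 = 11552
patient 19: 11552 + 650 = 12202
patient 20: 12202 + 650 = 12852
patient 21: 12852 + 650 = 13502
patient 22: 13502 + 650 = 14152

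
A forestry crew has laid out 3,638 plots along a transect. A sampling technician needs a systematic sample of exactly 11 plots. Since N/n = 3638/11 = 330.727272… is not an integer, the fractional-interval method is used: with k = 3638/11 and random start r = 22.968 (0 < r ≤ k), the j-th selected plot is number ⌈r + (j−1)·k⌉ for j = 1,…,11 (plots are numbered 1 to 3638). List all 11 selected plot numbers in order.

j=1: r + 0k = 22.968 → ⌈·⌉ = 23
j=2: r + 1k = 353.695272… → ⌈·⌉ = 354
j=3: r + 2k = 684.422545… → ⌈·⌉ = 685
j=4: r + 3k = 1015.149818… → ⌈·⌉ = 1016
j=5: r + 4k = 1345.877090… → ⌈·⌉ = 1346
j=6: r + 5k = 1676.604363… → ⌈·⌉ = 1677
j=7: r + 6k = 2007.331636… → ⌈·⌉ = 2008
j=8: r + 7k = 2338.058909… → ⌈·⌉ = 2339
j=9: r + 8k = 2668.786181… → ⌈·⌉ = 2669
j=10: r + 9k = 2999.513454… → ⌈·⌉ = 3000
j=11: r + 10k = 3330.240727… → ⌈·⌉ = 3331

23, 354, 685, 1016, 1346, 1677, 2008, 2339, 2669, 3000, 3331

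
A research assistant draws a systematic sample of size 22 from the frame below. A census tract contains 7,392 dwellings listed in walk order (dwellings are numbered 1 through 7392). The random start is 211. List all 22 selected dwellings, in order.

k = N/n = 7392/22 = 336
dwelling 1: 211
dwelling 2: 211 + 336 = 547
dwelling 3: 547 + 336 = 883
dwelling 4: 883 + 336 = 1219
dwelling 5: 1219 + 336 = 1555
dwelling 6: 1555 + 336 = 1891
dwelling 7: 1891 + 336 = 2227
dwelling 8: 2227 + 336 = 2563
dwelling 9: 2563 + 336 = 2899
dwelling 10: 2899 + 336 = 3235
dwelling 11: 3235 + 336 = 3571
dwelling 12: 3571 + 336 = 3907
dwelling 13: 3907 + 336 = 4243
dwelling 14: 4243 + 336 = 4579
dwelling 15: 4579 + 336 = 4915
dwelling 16: 4915 + 336 = 5251
dwelling 17: 5251 + 336 = 5587
dwelling 18: 5587 + 336 = 5923
dwelling 19: 5923 + 336 = 6259
dwelling 20: 6259 + 336 = 6595
dwelling 21: 6595 + 336 = 6931
dwelling 22: 6931 + 336 = 7267

211, 547, 883, 1219, 1555, 1891, 2227, 2563, 2899, 3235, 3571, 3907, 4243, 4579, 4915, 5251, 5587, 5923, 6259, 6595, 6931, 7267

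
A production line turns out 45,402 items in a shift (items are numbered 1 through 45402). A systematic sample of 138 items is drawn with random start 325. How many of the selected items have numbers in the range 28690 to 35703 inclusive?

21

k = 45402/138 = 329
First selection ≥ 28690: 325 + ⌈(28690−325)/329⌉·329 = 325 + 87×329 = 28948
Last selection ≤ 35703: 325 + ⌊(35703−325)/329⌋·329 = 325 + 107×329 = 35528
Count = 107 − 87 + 1 = 21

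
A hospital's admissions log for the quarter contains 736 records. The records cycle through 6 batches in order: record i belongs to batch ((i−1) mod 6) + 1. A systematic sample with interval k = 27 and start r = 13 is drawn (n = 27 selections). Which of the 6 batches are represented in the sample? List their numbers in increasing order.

1, 4

Consecutive selections differ by k = 27, so their batch numbers differ by 27 mod 6 = 3.
gcd(27, 6) = 3, so the sample visits 6/3 = 2 distinct residues mod 6.
Start 13 is batch 1; the batches hit are 1, 4.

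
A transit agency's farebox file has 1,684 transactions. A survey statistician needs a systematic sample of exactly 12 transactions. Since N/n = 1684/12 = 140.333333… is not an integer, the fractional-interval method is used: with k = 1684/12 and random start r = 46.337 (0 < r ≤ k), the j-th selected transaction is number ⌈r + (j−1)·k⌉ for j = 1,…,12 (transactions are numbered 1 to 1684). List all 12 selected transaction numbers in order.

j=1: r + 0k = 46.337 → ⌈·⌉ = 47
j=2: r + 1k = 186.670333… → ⌈·⌉ = 187
j=3: r + 2k = 327.003666… → ⌈·⌉ = 328
j=4: r + 3k = 467.337 → ⌈·⌉ = 468
j=5: r + 4k = 607.670333… → ⌈·⌉ = 608
j=6: r + 5k = 748.003666… → ⌈·⌉ = 749
j=7: r + 6k = 888.337 → ⌈·⌉ = 889
j=8: r + 7k = 1028.670333… → ⌈·⌉ = 1029
j=9: r + 8k = 1169.003666… → ⌈·⌉ = 1170
j=10: r + 9k = 1309.337 → ⌈·⌉ = 1310
j=11: r + 10k = 1449.670333… → ⌈·⌉ = 1450
j=12: r + 11k = 1590.003666… → ⌈·⌉ = 1591

47, 187, 328, 468, 608, 749, 889, 1029, 1170, 1310, 1450, 1591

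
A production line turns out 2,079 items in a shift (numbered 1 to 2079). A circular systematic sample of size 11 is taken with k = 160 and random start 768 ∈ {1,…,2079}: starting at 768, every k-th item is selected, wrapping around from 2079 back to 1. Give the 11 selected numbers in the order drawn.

Selection 1: 768
Selection 2: 768 + 160 = 928
Selection 3: 928 + 160 = 1088
Selection 4: 1088 + 160 = 1248
Selection 5: 1248 + 160 = 1408
Selection 6: 1408 + 160 = 1568
Selection 7: 1568 + 160 = 1728
Selection 8: 1728 + 160 = 1888
Selection 9: 1888 + 160 = 2048
Selection 10: 2048 + 160 = 2208 → 2208 − 2079 = 129
Selection 11: 129 + 160 = 289

768, 928, 1088, 1248, 1408, 1568, 1728, 1888, 2048, 129, 289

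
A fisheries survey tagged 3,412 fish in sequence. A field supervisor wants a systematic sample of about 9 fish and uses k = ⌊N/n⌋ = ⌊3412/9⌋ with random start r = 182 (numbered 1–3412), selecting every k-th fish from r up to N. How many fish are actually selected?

9

k = ⌊3412/9⌋ = 379
Achieved size = ⌊(3412 − 182)/379⌋ + 1 = ⌊3230/379⌋ + 1 = 8 + 1 = 9
(last selection: 182 + 8×379 = 3214 ≤ 3412; next would be 3593 > 3412)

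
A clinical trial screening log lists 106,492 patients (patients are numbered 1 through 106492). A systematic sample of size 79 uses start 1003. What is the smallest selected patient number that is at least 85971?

87275

k = 106492/79 = 1348
Steps past start: ⌈(85971 − 1003)/1348⌉ = ⌈84968/1348⌉ = 64
Selected patient: 1003 + 64×1348 = 87275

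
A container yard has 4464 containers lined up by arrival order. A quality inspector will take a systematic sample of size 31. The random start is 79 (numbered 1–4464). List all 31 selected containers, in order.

79, 223, 367, 511, 655, 799, 943, 1087, 1231, 1375, 1519, 1663, 1807, 1951, 2095, 2239, 2383, 2527, 2671, 2815, 2959, 3103, 3247, 3391, 3535, 3679, 3823, 3967, 4111, 4255, 4399

k = N/n = 4464/31 = 144
container 1: 79
container 2: 79 + 144 = 223
container 3: 223 + 144 = 367
container 4: 367 + 144 = 511
container 5: 511 + 144 = 655
container 6: 655 + 144 = 799
container 7: 799 + 144 = 943
container 8: 943 + 144 = 1087
container 9: 1087 + 144 = 1231
container 10: 1231 + 144 = 1375
container 11: 1375 + 144 = 1519
container 12: 1519 + 144 = 1663
container 13: 1663 + 144 = 1807
container 14: 1807 + 144 = 1951
container 15: 1951 + 144 = 2095
container 16: 2095 + 144 = 2239
container 17: 2239 + 144 = 2383
container 18: 2383 + 144 = 2527
container 19: 2527 + 144 = 2671
container 20: 2671 + 144 = 2815
container 21: 2815 + 144 = 2959
container 22: 2959 + 144 = 3103
container 23: 3103 + 144 = 3247
container 24: 3247 + 144 = 3391
container 25: 3391 + 144 = 3535
container 26: 3535 + 144 = 3679
container 27: 3679 + 144 = 3823
container 28: 3823 + 144 = 3967
container 29: 3967 + 144 = 4111
container 30: 4111 + 144 = 4255
container 31: 4255 + 144 = 4399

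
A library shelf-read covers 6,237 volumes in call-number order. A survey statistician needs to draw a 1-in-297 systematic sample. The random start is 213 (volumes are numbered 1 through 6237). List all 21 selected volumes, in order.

213, 510, 807, 1104, 1401, 1698, 1995, 2292, 2589, 2886, 3183, 3480, 3777, 4074, 4371, 4668, 4965, 5262, 5559, 5856, 6153

volume 1: 213
volume 2: 213 + 297 = 510
volume 3: 510 + 297 = 807
volume 4: 807 + 297 = 1104
volume 5: 1104 + 297 = 1401
volume 6: 1401 + 297 = 1698
volume 7: 1698 + 297 = 1995
volume 8: 1995 + 297 = 2292
volume 9: 2292 + 297 = 2589
volume 10: 2589 + 297 = 2886
volume 11: 2886 + 297 = 3183
volume 12: 3183 + 297 = 3480
volume 13: 3480 + 297 = 3777
volume 14: 3777 + 297 = 4074
volume 15: 4074 + 297 = 4371
volume 16: 4371 + 297 = 4668
volume 17: 4668 + 297 = 4965
volume 18: 4965 + 297 = 5262
volume 19: 5262 + 297 = 5559
volume 20: 5559 + 297 = 5856
volume 21: 5856 + 297 = 6153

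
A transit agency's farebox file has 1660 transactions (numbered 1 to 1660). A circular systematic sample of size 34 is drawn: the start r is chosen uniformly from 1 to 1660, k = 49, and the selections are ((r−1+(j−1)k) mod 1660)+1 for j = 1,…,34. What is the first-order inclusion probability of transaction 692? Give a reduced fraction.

17/830

For each position j, as r ranges over 1…1660 the j-th selection hits every transaction exactly once, so transaction 692 is selected for exactly 34 of the 1660 starts.
Inclusion probability = 34/1660 = 17/830.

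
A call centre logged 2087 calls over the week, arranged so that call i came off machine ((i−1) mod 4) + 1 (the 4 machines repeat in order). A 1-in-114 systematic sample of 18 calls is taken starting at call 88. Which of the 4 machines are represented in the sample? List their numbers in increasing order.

2, 4

Consecutive selections differ by k = 114, so their machine numbers differ by 114 mod 4 = 2.
gcd(114, 4) = 2, so the sample visits 4/2 = 2 distinct residues mod 4.
Start 88 is machine 4; the machines hit are 2, 4.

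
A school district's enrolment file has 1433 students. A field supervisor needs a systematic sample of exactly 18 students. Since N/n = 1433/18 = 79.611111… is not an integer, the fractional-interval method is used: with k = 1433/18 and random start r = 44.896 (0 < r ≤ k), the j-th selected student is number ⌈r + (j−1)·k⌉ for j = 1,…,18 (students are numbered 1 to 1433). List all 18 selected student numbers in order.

45, 125, 205, 284, 364, 443, 523, 603, 682, 762, 842, 921, 1001, 1080, 1160, 1240, 1319, 1399

j=1: r + 0k = 44.896 → ⌈·⌉ = 45
j=2: r + 1k = 124.507111… → ⌈·⌉ = 125
j=3: r + 2k = 204.118222… → ⌈·⌉ = 205
j=4: r + 3k = 283.729333… → ⌈·⌉ = 284
j=5: r + 4k = 363.340444… → ⌈·⌉ = 364
j=6: r + 5k = 442.951555… → ⌈·⌉ = 443
j=7: r + 6k = 522.562666… → ⌈·⌉ = 523
j=8: r + 7k = 602.173777… → ⌈·⌉ = 603
j=9: r + 8k = 681.784888… → ⌈·⌉ = 682
j=10: r + 9k = 761.396 → ⌈·⌉ = 762
j=11: r + 10k = 841.007111… → ⌈·⌉ = 842
j=12: r + 11k = 920.618222… → ⌈·⌉ = 921
j=13: r + 12k = 1000.229333… → ⌈·⌉ = 1001
j=14: r + 13k = 1079.840444… → ⌈·⌉ = 1080
j=15: r + 14k = 1159.451555… → ⌈·⌉ = 1160
j=16: r + 15k = 1239.062666… → ⌈·⌉ = 1240
j=17: r + 16k = 1318.673777… → ⌈·⌉ = 1319
j=18: r + 17k = 1398.284888… → ⌈·⌉ = 1399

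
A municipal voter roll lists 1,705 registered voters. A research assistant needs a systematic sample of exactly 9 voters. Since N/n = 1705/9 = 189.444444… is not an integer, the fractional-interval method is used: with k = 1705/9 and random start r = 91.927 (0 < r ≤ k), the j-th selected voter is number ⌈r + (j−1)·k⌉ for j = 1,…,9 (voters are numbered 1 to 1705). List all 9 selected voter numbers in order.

92, 282, 471, 661, 850, 1040, 1229, 1419, 1608

j=1: r + 0k = 91.927 → ⌈·⌉ = 92
j=2: r + 1k = 281.371444… → ⌈·⌉ = 282
j=3: r + 2k = 470.815888… → ⌈·⌉ = 471
j=4: r + 3k = 660.260333… → ⌈·⌉ = 661
j=5: r + 4k = 849.704777… → ⌈·⌉ = 850
j=6: r + 5k = 1039.149222… → ⌈·⌉ = 1040
j=7: r + 6k = 1228.593666… → ⌈·⌉ = 1229
j=8: r + 7k = 1418.038111… → ⌈·⌉ = 1419
j=9: r + 8k = 1607.482555… → ⌈·⌉ = 1608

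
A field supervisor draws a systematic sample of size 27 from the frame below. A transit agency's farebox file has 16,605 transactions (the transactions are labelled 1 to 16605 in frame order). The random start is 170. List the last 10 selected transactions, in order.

10625, 11240, 11855, 12470, 13085, 13700, 14315, 14930, 15545, 16160

k = N/n = 16605/27 = 615
18th selection = 170 + 17×615 = 10625
19th: 10625 + 615 = 11240
20th: 11240 + 615 = 11855
21st: 11855 + 615 = 12470
22nd: 12470 + 615 = 13085
23rd: 13085 + 615 = 13700
24th: 13700 + 615 = 14315
25th: 14315 + 615 = 14930
26th: 14930 + 615 = 15545
27th: 15545 + 615 = 16160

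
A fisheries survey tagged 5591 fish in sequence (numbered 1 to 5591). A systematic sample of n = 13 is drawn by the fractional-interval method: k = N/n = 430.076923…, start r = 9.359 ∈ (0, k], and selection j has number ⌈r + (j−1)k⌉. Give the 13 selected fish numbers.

j=1: r + 0k = 9.359 → ⌈·⌉ = 10
j=2: r + 1k = 439.435923… → ⌈·⌉ = 440
j=3: r + 2k = 869.512846… → ⌈·⌉ = 870
j=4: r + 3k = 1299.589769… → ⌈·⌉ = 1300
j=5: r + 4k = 1729.666692… → ⌈·⌉ = 1730
j=6: r + 5k = 2159.743615… → ⌈·⌉ = 2160
j=7: r + 6k = 2589.820538… → ⌈·⌉ = 2590
j=8: r + 7k = 3019.897461… → ⌈·⌉ = 3020
j=9: r + 8k = 3449.974384… → ⌈·⌉ = 3450
j=10: r + 9k = 3880.051307… → ⌈·⌉ = 3881
j=11: r + 10k = 4310.128230… → ⌈·⌉ = 4311
j=12: r + 11k = 4740.205153… → ⌈·⌉ = 4741
j=13: r + 12k = 5170.282076… → ⌈·⌉ = 5171

10, 440, 870, 1300, 1730, 2160, 2590, 3020, 3450, 3881, 4311, 4741, 5171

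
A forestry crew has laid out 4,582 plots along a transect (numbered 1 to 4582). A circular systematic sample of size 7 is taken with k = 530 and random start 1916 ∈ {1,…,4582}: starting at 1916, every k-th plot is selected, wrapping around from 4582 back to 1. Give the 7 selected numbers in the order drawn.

1916, 2446, 2976, 3506, 4036, 4566, 514

Selection 1: 1916
Selection 2: 1916 + 530 = 2446
Selection 3: 2446 + 530 = 2976
Selection 4: 2976 + 530 = 3506
Selection 5: 3506 + 530 = 4036
Selection 6: 4036 + 530 = 4566
Selection 7: 4566 + 530 = 5096 → 5096 − 4582 = 514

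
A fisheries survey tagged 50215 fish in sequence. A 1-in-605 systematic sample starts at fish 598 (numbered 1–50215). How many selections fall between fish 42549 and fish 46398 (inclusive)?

k = 605
First selection ≥ 42549: 598 + ⌈(42549−598)/605⌉·605 = 598 + 70×605 = 42948
Last selection ≤ 46398: 598 + ⌊(46398−598)/605⌋·605 = 598 + 75×605 = 45973
Count = 75 − 70 + 1 = 6

6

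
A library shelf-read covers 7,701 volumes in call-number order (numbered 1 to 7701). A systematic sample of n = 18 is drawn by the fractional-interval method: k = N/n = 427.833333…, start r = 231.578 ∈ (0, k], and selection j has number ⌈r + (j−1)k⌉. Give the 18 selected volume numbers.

j=1: r + 0k = 231.578 → ⌈·⌉ = 232
j=2: r + 1k = 659.411333… → ⌈·⌉ = 660
j=3: r + 2k = 1087.244666… → ⌈·⌉ = 1088
j=4: r + 3k = 1515.078 → ⌈·⌉ = 1516
j=5: r + 4k = 1942.911333… → ⌈·⌉ = 1943
j=6: r + 5k = 2370.744666… → ⌈·⌉ = 2371
j=7: r + 6k = 2798.578 → ⌈·⌉ = 2799
j=8: r + 7k = 3226.411333… → ⌈·⌉ = 3227
j=9: r + 8k = 3654.244666… → ⌈·⌉ = 3655
j=10: r + 9k = 4082.078 → ⌈·⌉ = 4083
j=11: r + 10k = 4509.911333… → ⌈·⌉ = 4510
j=12: r + 11k = 4937.744666… → ⌈·⌉ = 4938
j=13: r + 12k = 5365.578 → ⌈·⌉ = 5366
j=14: r + 13k = 5793.411333… → ⌈·⌉ = 5794
j=15: r + 14k = 6221.244666… → ⌈·⌉ = 6222
j=16: r + 15k = 6649.078 → ⌈·⌉ = 6650
j=17: r + 16k = 7076.911333… → ⌈·⌉ = 7077
j=18: r + 17k = 7504.744666… → ⌈·⌉ = 7505

232, 660, 1088, 1516, 1943, 2371, 2799, 3227, 3655, 4083, 4510, 4938, 5366, 5794, 6222, 6650, 7077, 7505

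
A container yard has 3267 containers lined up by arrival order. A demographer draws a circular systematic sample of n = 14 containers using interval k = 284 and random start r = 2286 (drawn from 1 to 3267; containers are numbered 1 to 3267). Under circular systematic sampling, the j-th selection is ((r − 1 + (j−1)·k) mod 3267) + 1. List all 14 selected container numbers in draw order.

Selection 1: 2286
Selection 2: 2286 + 284 = 2570
Selection 3: 2570 + 284 = 2854
Selection 4: 2854 + 284 = 3138
Selection 5: 3138 + 284 = 3422 → 3422 − 3267 = 155
Selection 6: 155 + 284 = 439
Selection 7: 439 + 284 = 723
Selection 8: 723 + 284 = 1007
Selection 9: 1007 + 284 = 1291
Selection 10: 1291 + 284 = 1575
Selection 11: 1575 + 284 = 1859
Selection 12: 1859 + 284 = 2143
Selection 13: 2143 + 284 = 2427
Selection 14: 2427 + 284 = 2711

2286, 2570, 2854, 3138, 155, 439, 723, 1007, 1291, 1575, 1859, 2143, 2427, 2711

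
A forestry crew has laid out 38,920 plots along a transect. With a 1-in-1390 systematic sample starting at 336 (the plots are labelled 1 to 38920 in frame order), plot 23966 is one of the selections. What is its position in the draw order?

k = 1390
position = (23966 − 336)/1390 + 1 = 23630/1390 + 1 = 17 + 1 = 18

18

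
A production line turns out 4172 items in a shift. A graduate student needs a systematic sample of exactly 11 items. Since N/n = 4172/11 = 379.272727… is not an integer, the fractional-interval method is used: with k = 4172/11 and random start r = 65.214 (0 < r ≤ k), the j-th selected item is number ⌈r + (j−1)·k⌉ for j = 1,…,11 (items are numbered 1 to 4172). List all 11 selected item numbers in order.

j=1: r + 0k = 65.214 → ⌈·⌉ = 66
j=2: r + 1k = 444.486727… → ⌈·⌉ = 445
j=3: r + 2k = 823.759454… → ⌈·⌉ = 824
j=4: r + 3k = 1203.032181… → ⌈·⌉ = 1204
j=5: r + 4k = 1582.304909… → ⌈·⌉ = 1583
j=6: r + 5k = 1961.577636… → ⌈·⌉ = 1962
j=7: r + 6k = 2340.850363… → ⌈·⌉ = 2341
j=8: r + 7k = 2720.123090… → ⌈·⌉ = 2721
j=9: r + 8k = 3099.395818… → ⌈·⌉ = 3100
j=10: r + 9k = 3478.668545… → ⌈·⌉ = 3479
j=11: r + 10k = 3857.941272… → ⌈·⌉ = 3858

66, 445, 824, 1204, 1583, 1962, 2341, 2721, 3100, 3479, 3858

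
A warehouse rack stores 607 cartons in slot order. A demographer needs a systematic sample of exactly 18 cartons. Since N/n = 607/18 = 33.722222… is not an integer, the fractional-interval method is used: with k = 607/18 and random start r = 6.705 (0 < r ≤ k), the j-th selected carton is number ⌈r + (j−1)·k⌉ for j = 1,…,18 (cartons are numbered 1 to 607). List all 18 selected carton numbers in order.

7, 41, 75, 108, 142, 176, 210, 243, 277, 311, 344, 378, 412, 446, 479, 513, 547, 580

j=1: r + 0k = 6.705 → ⌈·⌉ = 7
j=2: r + 1k = 40.427222… → ⌈·⌉ = 41
j=3: r + 2k = 74.149444… → ⌈·⌉ = 75
j=4: r + 3k = 107.871666… → ⌈·⌉ = 108
j=5: r + 4k = 141.593888… → ⌈·⌉ = 142
j=6: r + 5k = 175.316111… → ⌈·⌉ = 176
j=7: r + 6k = 209.038333… → ⌈·⌉ = 210
j=8: r + 7k = 242.760555… → ⌈·⌉ = 243
j=9: r + 8k = 276.482777… → ⌈·⌉ = 277
j=10: r + 9k = 310.205 → ⌈·⌉ = 311
j=11: r + 10k = 343.927222… → ⌈·⌉ = 344
j=12: r + 11k = 377.649444… → ⌈·⌉ = 378
j=13: r + 12k = 411.371666… → ⌈·⌉ = 412
j=14: r + 13k = 445.093888… → ⌈·⌉ = 446
j=15: r + 14k = 478.816111… → ⌈·⌉ = 479
j=16: r + 15k = 512.538333… → ⌈·⌉ = 513
j=17: r + 16k = 546.260555… → ⌈·⌉ = 547
j=18: r + 17k = 579.982777… → ⌈·⌉ = 580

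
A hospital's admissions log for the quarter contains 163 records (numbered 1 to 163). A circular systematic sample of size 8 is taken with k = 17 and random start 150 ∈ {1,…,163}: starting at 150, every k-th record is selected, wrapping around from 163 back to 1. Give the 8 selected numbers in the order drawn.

Selection 1: 150
Selection 2: 150 + 17 = 167 → 167 − 163 = 4
Selection 3: 4 + 17 = 21
Selection 4: 21 + 17 = 38
Selection 5: 38 + 17 = 55
Selection 6: 55 + 17 = 72
Selection 7: 72 + 17 = 89
Selection 8: 89 + 17 = 106

150, 4, 21, 38, 55, 72, 89, 106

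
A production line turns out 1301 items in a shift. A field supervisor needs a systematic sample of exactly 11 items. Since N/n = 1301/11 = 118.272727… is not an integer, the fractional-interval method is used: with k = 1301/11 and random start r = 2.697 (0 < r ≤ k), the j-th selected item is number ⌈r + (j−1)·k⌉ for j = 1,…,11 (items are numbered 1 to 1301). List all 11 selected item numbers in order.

j=1: r + 0k = 2.697 → ⌈·⌉ = 3
j=2: r + 1k = 120.969727… → ⌈·⌉ = 121
j=3: r + 2k = 239.242454… → ⌈·⌉ = 240
j=4: r + 3k = 357.515181… → ⌈·⌉ = 358
j=5: r + 4k = 475.787909… → ⌈·⌉ = 476
j=6: r + 5k = 594.060636… → ⌈·⌉ = 595
j=7: r + 6k = 712.333363… → ⌈·⌉ = 713
j=8: r + 7k = 830.606090… → ⌈·⌉ = 831
j=9: r + 8k = 948.878818… → ⌈·⌉ = 949
j=10: r + 9k = 1067.151545… → ⌈·⌉ = 1068
j=11: r + 10k = 1185.424272… → ⌈·⌉ = 1186

3, 121, 240, 358, 476, 595, 713, 831, 949, 1068, 1186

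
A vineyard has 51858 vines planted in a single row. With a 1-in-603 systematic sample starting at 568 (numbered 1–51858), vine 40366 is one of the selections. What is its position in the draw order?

67

k = 603
position = (40366 − 568)/603 + 1 = 39798/603 + 1 = 66 + 1 = 67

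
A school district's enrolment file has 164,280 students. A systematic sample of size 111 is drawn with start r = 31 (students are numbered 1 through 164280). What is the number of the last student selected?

162831

k = 164280/111 = 1480
111th selection = r + (111−1)·k = 31 + 110×1480 = 31 + 162800 = 162831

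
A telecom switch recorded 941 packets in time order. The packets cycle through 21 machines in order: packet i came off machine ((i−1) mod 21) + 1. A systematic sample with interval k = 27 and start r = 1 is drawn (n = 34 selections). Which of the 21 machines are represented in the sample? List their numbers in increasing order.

Consecutive selections differ by k = 27, so their machine numbers differ by 27 mod 21 = 6.
gcd(27, 21) = 3, so the sample visits 21/3 = 7 distinct residues mod 21.
Start 1 is machine 1; the machines hit are 1, 4, 7, 10, 13, 16, 19.

1, 4, 7, 10, 13, 16, 19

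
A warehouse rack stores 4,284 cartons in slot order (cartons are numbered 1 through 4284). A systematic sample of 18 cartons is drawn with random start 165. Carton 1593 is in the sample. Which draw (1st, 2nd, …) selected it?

k = 4284/18 = 238
position = (1593 − 165)/238 + 1 = 1428/238 + 1 = 6 + 1 = 7

7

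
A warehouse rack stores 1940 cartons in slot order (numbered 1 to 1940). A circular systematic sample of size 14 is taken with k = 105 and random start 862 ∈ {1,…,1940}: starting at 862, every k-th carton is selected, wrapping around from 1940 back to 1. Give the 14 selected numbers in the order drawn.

Selection 1: 862
Selection 2: 862 + 105 = 967
Selection 3: 967 + 105 = 1072
Selection 4: 1072 + 105 = 1177
Selection 5: 1177 + 105 = 1282
Selection 6: 1282 + 105 = 1387
Selection 7: 1387 + 105 = 1492
Selection 8: 1492 + 105 = 1597
Selection 9: 1597 + 105 = 1702
Selection 10: 1702 + 105 = 1807
Selection 11: 1807 + 105 = 1912
Selection 12: 1912 + 105 = 2017 → 2017 − 1940 = 77
Selection 13: 77 + 105 = 182
Selection 14: 182 + 105 = 287

862, 967, 1072, 1177, 1282, 1387, 1492, 1597, 1702, 1807, 1912, 77, 182, 287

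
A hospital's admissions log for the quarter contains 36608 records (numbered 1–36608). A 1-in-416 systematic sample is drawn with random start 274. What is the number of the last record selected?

36466

k = 416
88th selection = r + (88−1)·k = 274 + 87×416 = 274 + 36192 = 36466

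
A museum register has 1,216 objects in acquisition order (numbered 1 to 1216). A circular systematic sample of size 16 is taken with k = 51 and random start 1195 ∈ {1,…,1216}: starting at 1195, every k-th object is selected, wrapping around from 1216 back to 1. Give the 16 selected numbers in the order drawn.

Selection 1: 1195
Selection 2: 1195 + 51 = 1246 → 1246 − 1216 = 30
Selection 3: 30 + 51 = 81
Selection 4: 81 + 51 = 132
Selection 5: 132 + 51 = 183
Selection 6: 183 + 51 = 234
Selection 7: 234 + 51 = 285
Selection 8: 285 + 51 = 336
Selection 9: 336 + 51 = 387
Selection 10: 387 + 51 = 438
Selection 11: 438 + 51 = 489
Selection 12: 489 + 51 = 540
Selection 13: 540 + 51 = 591
Selection 14: 591 + 51 = 642
Selection 15: 642 + 51 = 693
Selection 16: 693 + 51 = 744

1195, 30, 81, 132, 183, 234, 285, 336, 387, 438, 489, 540, 591, 642, 693, 744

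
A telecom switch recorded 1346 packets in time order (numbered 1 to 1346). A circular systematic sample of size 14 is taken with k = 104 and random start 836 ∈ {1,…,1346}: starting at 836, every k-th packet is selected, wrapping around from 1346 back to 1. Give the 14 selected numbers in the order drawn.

836, 940, 1044, 1148, 1252, 10, 114, 218, 322, 426, 530, 634, 738, 842

Selection 1: 836
Selection 2: 836 + 104 = 940
Selection 3: 940 + 104 = 1044
Selection 4: 1044 + 104 = 1148
Selection 5: 1148 + 104 = 1252
Selection 6: 1252 + 104 = 1356 → 1356 − 1346 = 10
Selection 7: 10 + 104 = 114
Selection 8: 114 + 104 = 218
Selection 9: 218 + 104 = 322
Selection 10: 322 + 104 = 426
Selection 11: 426 + 104 = 530
Selection 12: 530 + 104 = 634
Selection 13: 634 + 104 = 738
Selection 14: 738 + 104 = 842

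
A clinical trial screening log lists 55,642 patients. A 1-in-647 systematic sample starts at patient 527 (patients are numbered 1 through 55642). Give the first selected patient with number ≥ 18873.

19290

k = 647
Steps past start: ⌈(18873 − 527)/647⌉ = ⌈18346/647⌉ = 29
Selected patient: 527 + 29×647 = 19290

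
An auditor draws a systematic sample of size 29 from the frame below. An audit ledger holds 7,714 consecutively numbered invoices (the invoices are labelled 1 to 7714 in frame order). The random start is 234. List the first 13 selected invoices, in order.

k = N/n = 7714/29 = 266
invoice 1: 234
invoice 2: 234 + 266 = 500
invoice 3: 500 + 266 = 766
invoice 4: 766 + 266 = 1032
invoice 5: 1032 + 266 = 1298
invoice 6: 1298 + 266 = 1564
invoice 7: 1564 + 266 = 1830
invoice 8: 1830 + 266 = 2096
invoice 9: 2096 + 266 = 2362
invoice 10: 2362 + 266 = 2628
invoice 11: 2628 + 266 = 2894
invoice 12: 2894 + 266 = 3160
invoice 13: 3160 + 266 = 3426

234, 500, 766, 1032, 1298, 1564, 1830, 2096, 2362, 2628, 2894, 3160, 3426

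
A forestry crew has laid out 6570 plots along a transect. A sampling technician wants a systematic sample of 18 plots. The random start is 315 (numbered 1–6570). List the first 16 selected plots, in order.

315, 680, 1045, 1410, 1775, 2140, 2505, 2870, 3235, 3600, 3965, 4330, 4695, 5060, 5425, 5790

k = N/n = 6570/18 = 365
plot 1: 315
plot 2: 315 + 365 = 680
plot 3: 680 + 365 = 1045
plot 4: 1045 + 365 = 1410
plot 5: 1410 + 365 = 1775
plot 6: 1775 + 365 = 2140
plot 7: 2140 + 365 = 2505
plot 8: 2505 + 365 = 2870
plot 9: 2870 + 365 = 3235
plot 10: 3235 + 365 = 3600
plot 11: 3600 + 365 = 3965
plot 12: 3965 + 365 = 4330
plot 13: 4330 + 365 = 4695
plot 14: 4695 + 365 = 5060
plot 15: 5060 + 365 = 5425
plot 16: 5425 + 365 = 5790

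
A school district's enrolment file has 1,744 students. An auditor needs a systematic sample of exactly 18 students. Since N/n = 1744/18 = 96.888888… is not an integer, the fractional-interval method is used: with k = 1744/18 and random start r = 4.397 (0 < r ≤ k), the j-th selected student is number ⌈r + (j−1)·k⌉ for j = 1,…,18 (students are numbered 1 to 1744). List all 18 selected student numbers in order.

j=1: r + 0k = 4.397 → ⌈·⌉ = 5
j=2: r + 1k = 101.285888… → ⌈·⌉ = 102
j=3: r + 2k = 198.174777… → ⌈·⌉ = 199
j=4: r + 3k = 295.063666… → ⌈·⌉ = 296
j=5: r + 4k = 391.952555… → ⌈·⌉ = 392
j=6: r + 5k = 488.841444… → ⌈·⌉ = 489
j=7: r + 6k = 585.730333… → ⌈·⌉ = 586
j=8: r + 7k = 682.619222… → ⌈·⌉ = 683
j=9: r + 8k = 779.508111… → ⌈·⌉ = 780
j=10: r + 9k = 876.397 → ⌈·⌉ = 877
j=11: r + 10k = 973.285888… → ⌈·⌉ = 974
j=12: r + 11k = 1070.174777… → ⌈·⌉ = 1071
j=13: r + 12k = 1167.063666… → ⌈·⌉ = 1168
j=14: r + 13k = 1263.952555… → ⌈·⌉ = 1264
j=15: r + 14k = 1360.841444… → ⌈·⌉ = 1361
j=16: r + 15k = 1457.730333… → ⌈·⌉ = 1458
j=17: r + 16k = 1554.619222… → ⌈·⌉ = 1555
j=18: r + 17k = 1651.508111… → ⌈·⌉ = 1652

5, 102, 199, 296, 392, 489, 586, 683, 780, 877, 974, 1071, 1168, 1264, 1361, 1458, 1555, 1652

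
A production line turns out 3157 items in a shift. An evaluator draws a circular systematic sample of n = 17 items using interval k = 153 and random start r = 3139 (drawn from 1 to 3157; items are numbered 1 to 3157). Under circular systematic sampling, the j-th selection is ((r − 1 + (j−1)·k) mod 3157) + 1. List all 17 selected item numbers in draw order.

3139, 135, 288, 441, 594, 747, 900, 1053, 1206, 1359, 1512, 1665, 1818, 1971, 2124, 2277, 2430

Selection 1: 3139
Selection 2: 3139 + 153 = 3292 → 3292 − 3157 = 135
Selection 3: 135 + 153 = 288
Selection 4: 288 + 153 = 441
Selection 5: 441 + 153 = 594
Selection 6: 594 + 153 = 747
Selection 7: 747 + 153 = 900
Selection 8: 900 + 153 = 1053
Selection 9: 1053 + 153 = 1206
Selection 10: 1206 + 153 = 1359
Selection 11: 1359 + 153 = 1512
Selection 12: 1512 + 153 = 1665
Selection 13: 1665 + 153 = 1818
Selection 14: 1818 + 153 = 1971
Selection 15: 1971 + 153 = 2124
Selection 16: 2124 + 153 = 2277
Selection 17: 2277 + 153 = 2430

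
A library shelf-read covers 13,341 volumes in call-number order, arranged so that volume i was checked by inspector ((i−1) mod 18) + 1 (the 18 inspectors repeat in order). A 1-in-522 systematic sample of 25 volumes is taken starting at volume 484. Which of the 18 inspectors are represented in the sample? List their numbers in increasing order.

Consecutive selections differ by k = 522, so their inspector numbers differ by 522 mod 18 = 0.
gcd(522, 18) = 18, so the sample visits 18/18 = 1 distinct residues mod 18.
Start 484 is inspector 16; the inspectors hit are 16.

16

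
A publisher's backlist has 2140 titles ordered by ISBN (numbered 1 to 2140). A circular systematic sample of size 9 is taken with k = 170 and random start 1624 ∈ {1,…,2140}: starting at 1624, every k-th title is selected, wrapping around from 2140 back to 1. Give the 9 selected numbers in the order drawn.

Selection 1: 1624
Selection 2: 1624 + 170 = 1794
Selection 3: 1794 + 170 = 1964
Selection 4: 1964 + 170 = 2134
Selection 5: 2134 + 170 = 2304 → 2304 − 2140 = 164
Selection 6: 164 + 170 = 334
Selection 7: 334 + 170 = 504
Selection 8: 504 + 170 = 674
Selection 9: 674 + 170 = 844

1624, 1794, 1964, 2134, 164, 334, 504, 674, 844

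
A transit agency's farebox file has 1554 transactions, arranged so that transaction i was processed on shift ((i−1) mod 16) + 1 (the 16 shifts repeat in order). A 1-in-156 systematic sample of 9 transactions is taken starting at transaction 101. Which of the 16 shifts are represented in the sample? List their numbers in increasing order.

Consecutive selections differ by k = 156, so their shift numbers differ by 156 mod 16 = 12.
gcd(156, 16) = 4, so the sample visits 16/4 = 4 distinct residues mod 16.
Start 101 is shift 5; the shifts hit are 1, 5, 9, 13.

1, 5, 9, 13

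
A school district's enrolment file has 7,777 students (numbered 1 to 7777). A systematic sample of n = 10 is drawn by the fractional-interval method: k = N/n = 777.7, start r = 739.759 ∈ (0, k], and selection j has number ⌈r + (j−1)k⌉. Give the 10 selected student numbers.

j=1: r + 0k = 739.759 → ⌈·⌉ = 740
j=2: r + 1k = 1517.459 → ⌈·⌉ = 1518
j=3: r + 2k = 2295.159 → ⌈·⌉ = 2296
j=4: r + 3k = 3072.859 → ⌈·⌉ = 3073
j=5: r + 4k = 3850.559 → ⌈·⌉ = 3851
j=6: r + 5k = 4628.259 → ⌈·⌉ = 4629
j=7: r + 6k = 5405.959 → ⌈·⌉ = 5406
j=8: r + 7k = 6183.659 → ⌈·⌉ = 6184
j=9: r + 8k = 6961.359 → ⌈·⌉ = 6962
j=10: r + 9k = 7739.059 → ⌈·⌉ = 7740

740, 1518, 2296, 3073, 3851, 4629, 5406, 6184, 6962, 7740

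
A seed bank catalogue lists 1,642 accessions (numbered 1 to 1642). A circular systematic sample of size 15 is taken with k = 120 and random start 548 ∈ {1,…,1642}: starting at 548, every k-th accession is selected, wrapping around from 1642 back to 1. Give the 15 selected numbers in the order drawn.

Selection 1: 548
Selection 2: 548 + 120 = 668
Selection 3: 668 + 120 = 788
Selection 4: 788 + 120 = 908
Selection 5: 908 + 120 = 1028
Selection 6: 1028 + 120 = 1148
Selection 7: 1148 + 120 = 1268
Selection 8: 1268 + 120 = 1388
Selection 9: 1388 + 120 = 1508
Selection 10: 1508 + 120 = 1628
Selection 11: 1628 + 120 = 1748 → 1748 − 1642 = 106
Selection 12: 106 + 120 = 226
Selection 13: 226 + 120 = 346
Selection 14: 346 + 120 = 466
Selection 15: 466 + 120 = 586

548, 668, 788, 908, 1028, 1148, 1268, 1388, 1508, 1628, 106, 226, 346, 466, 586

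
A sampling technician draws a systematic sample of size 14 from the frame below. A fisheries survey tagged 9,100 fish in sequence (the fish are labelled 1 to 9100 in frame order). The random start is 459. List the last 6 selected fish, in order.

5659, 6309, 6959, 7609, 8259, 8909

k = N/n = 9100/14 = 650
9th selection = 459 + 8×650 = 5659
10th: 5659 + 650 = 6309
11th: 6309 + 650 = 6959
12th: 6959 + 650 = 7609
13th: 7609 + 650 = 8259
14th: 8259 + 650 = 8909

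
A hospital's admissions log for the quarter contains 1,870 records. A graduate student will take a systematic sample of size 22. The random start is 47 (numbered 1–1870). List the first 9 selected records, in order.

k = N/n = 1870/22 = 85
record 1: 47
record 2: 47 + 85 = 132
record 3: 132 + 85 = 217
record 4: 217 + 85 = 302
record 5: 302 + 85 = 387
record 6: 387 + 85 = 472
record 7: 472 + 85 = 557
record 8: 557 + 85 = 642
record 9: 642 + 85 = 727

47, 132, 217, 302, 387, 472, 557, 642, 727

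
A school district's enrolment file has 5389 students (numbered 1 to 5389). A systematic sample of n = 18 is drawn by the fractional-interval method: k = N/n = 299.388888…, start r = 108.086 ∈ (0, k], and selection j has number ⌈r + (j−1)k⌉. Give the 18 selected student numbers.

j=1: r + 0k = 108.086 → ⌈·⌉ = 109
j=2: r + 1k = 407.474888… → ⌈·⌉ = 408
j=3: r + 2k = 706.863777… → ⌈·⌉ = 707
j=4: r + 3k = 1006.252666… → ⌈·⌉ = 1007
j=5: r + 4k = 1305.641555… → ⌈·⌉ = 1306
j=6: r + 5k = 1605.030444… → ⌈·⌉ = 1606
j=7: r + 6k = 1904.419333… → ⌈·⌉ = 1905
j=8: r + 7k = 2203.808222… → ⌈·⌉ = 2204
j=9: r + 8k = 2503.197111… → ⌈·⌉ = 2504
j=10: r + 9k = 2802.586 → ⌈·⌉ = 2803
j=11: r + 10k = 3101.974888… → ⌈·⌉ = 3102
j=12: r + 11k = 3401.363777… → ⌈·⌉ = 3402
j=13: r + 12k = 3700.752666… → ⌈·⌉ = 3701
j=14: r + 13k = 4000.141555… → ⌈·⌉ = 4001
j=15: r + 14k = 4299.530444… → ⌈·⌉ = 4300
j=16: r + 15k = 4598.919333… → ⌈·⌉ = 4599
j=17: r + 16k = 4898.308222… → ⌈·⌉ = 4899
j=18: r + 17k = 5197.697111… → ⌈·⌉ = 5198

109, 408, 707, 1007, 1306, 1606, 1905, 2204, 2504, 2803, 3102, 3402, 3701, 4001, 4300, 4599, 4899, 5198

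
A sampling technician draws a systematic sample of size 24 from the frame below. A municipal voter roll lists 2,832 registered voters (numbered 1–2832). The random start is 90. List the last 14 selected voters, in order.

k = N/n = 2832/24 = 118
11th selection = 90 + 10×118 = 1270
12th: 1270 + 118 = 1388
13th: 1388 + 118 = 1506
14th: 1506 + 118 = 1624
15th: 1624 + 118 = 1742
16th: 1742 + 118 = 1860
17th: 1860 + 118 = 1978
18th: 1978 + 118 = 2096
19th: 2096 + 118 = 2214
20th: 2214 + 118 = 2332
21st: 2332 + 118 = 2450
22nd: 2450 + 118 = 2568
23rd: 2568 + 118 = 2686
24th: 2686 + 118 = 2804

1270, 1388, 1506, 1624, 1742, 1860, 1978, 2096, 2214, 2332, 2450, 2568, 2686, 2804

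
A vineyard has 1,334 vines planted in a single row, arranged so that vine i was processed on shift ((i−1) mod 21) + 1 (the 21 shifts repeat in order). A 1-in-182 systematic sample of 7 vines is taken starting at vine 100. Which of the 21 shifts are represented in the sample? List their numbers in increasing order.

Consecutive selections differ by k = 182, so their shift numbers differ by 182 mod 21 = 14.
gcd(182, 21) = 7, so the sample visits 21/7 = 3 distinct residues mod 21.
Start 100 is shift 16; the shifts hit are 2, 9, 16.

2, 9, 16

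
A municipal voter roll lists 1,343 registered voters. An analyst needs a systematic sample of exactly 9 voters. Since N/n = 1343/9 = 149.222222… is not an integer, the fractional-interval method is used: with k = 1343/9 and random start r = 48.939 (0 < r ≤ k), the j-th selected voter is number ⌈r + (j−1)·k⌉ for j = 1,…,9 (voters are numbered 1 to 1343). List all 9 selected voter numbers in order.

j=1: r + 0k = 48.939 → ⌈·⌉ = 49
j=2: r + 1k = 198.161222… → ⌈·⌉ = 199
j=3: r + 2k = 347.383444… → ⌈·⌉ = 348
j=4: r + 3k = 496.605666… → ⌈·⌉ = 497
j=5: r + 4k = 645.827888… → ⌈·⌉ = 646
j=6: r + 5k = 795.050111… → ⌈·⌉ = 796
j=7: r + 6k = 944.272333… → ⌈·⌉ = 945
j=8: r + 7k = 1093.494555… → ⌈·⌉ = 1094
j=9: r + 8k = 1242.716777… → ⌈·⌉ = 1243

49, 199, 348, 497, 646, 796, 945, 1094, 1243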